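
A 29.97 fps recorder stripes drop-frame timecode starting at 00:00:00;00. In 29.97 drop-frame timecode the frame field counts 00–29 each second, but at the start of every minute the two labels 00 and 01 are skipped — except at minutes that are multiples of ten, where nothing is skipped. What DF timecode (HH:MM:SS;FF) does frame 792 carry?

00:00:26;12

Each 10-minute DF block holds 10 × 60 × 30 − 9 × 2 = 17982 frames. 792 ÷ 17982 → 0 full blocks, remainder 792.
Within the partial block the first minute is 1800 frames and each further minute 1798, so 0 further minute boundaries passed. Total skipped labels = 18 × 0 + 2 × 0 = 0.
Non-drop label index = 792 + 0 = 792; at 30 labels/s that is 00:00:26:12, i.e. DF 00:00:26;12.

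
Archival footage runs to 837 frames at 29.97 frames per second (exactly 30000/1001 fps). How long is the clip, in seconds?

27.9279 seconds

Running time = 837 / (30000/1001) = 27.9279 s.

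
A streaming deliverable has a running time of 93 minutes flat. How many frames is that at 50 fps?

93 min = 5580 s.
Frames = 5580 × 50 = 279000.

279000 frames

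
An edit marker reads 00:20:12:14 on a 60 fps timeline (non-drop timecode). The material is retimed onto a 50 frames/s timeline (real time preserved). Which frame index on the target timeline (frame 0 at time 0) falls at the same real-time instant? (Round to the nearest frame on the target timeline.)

Source frame index: (0×3600 + 20×60 + 12) × 60 + 14 = 72734.
Real time: 72734 / (60) = 36367/30 s.
Target frame: (36367/30) × (50) = 181835/3 ≈ 60611.667 → 60612.

frame 60612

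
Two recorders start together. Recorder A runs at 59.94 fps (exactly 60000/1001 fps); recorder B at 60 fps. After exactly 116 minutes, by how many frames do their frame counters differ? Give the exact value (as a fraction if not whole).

116 min = 6960 s.
A emits 60000/1001 × 6960 = 417600000/1001 frames; B emits 60 × 6960 = 417600.
Difference = 417600/1001 frames (≈ 417.1828); B is ahead of A.

417600/1001 frames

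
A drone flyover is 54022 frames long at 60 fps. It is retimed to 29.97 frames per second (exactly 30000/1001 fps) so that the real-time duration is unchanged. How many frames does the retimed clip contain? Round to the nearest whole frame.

Frames at target rate = 54022 × (30000/1001) / (60) = 27011000/1001 ≈ 26984.016.
Nearest whole frame: 26984.

26984 frames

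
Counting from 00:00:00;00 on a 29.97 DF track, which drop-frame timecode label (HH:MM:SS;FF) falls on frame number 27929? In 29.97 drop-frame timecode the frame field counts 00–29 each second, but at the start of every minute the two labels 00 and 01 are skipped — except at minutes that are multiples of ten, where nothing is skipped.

00:15:31;27

Ten DF minutes hold 17982 frames, so frame 27929 lies in block 1 (frames 17982–35963) with 9947 frames into that block.
The block's first minute is 1800 frames and the rest 1798 each; 9947 frames reaches minute 5, so 1 × 18 + 5 × 2 = 28 labels have been skipped so far.
Adding those back, label number 27929 + 28 = 27957 at 30 labels/s is 931 s + 27 f = 0 h 15 min 31 s frame 27, i.e. 00:15:31;27.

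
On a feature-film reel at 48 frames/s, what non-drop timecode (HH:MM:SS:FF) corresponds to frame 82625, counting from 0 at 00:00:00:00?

00:28:41:17

82625 ÷ 48 = 1721 full seconds, remainder 17 frames.
1721 s = 0 h 28 min 41 s.
Timecode: 00:28:41:17.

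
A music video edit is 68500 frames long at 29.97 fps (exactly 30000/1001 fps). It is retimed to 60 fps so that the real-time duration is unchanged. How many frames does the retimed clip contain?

137137 frames

Target frames = source frames × (target rate / source rate) = 68500 × (60)/(30000/1001) = 68500 × 1001/500 = 137137.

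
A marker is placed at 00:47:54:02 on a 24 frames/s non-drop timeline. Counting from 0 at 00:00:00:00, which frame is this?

Total seconds to the label: (0 × 3600 + 47 × 60 + 54) = 2874.
Frame index = 2874 × 24 + 2 = 68978.

68978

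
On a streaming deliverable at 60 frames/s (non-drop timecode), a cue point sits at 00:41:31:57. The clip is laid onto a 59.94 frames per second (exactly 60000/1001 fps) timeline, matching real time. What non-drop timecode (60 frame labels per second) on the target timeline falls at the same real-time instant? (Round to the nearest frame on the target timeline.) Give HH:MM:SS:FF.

00:41:29:28

Source frame index: (0×3600 + 41×60 + 31) × 60 + 57 = 149517.
Real time: 149517 / (60) = 49839/20 s.
Target frame: (49839/20) × (60000/1001) = 149517000/1001 ≈ 149367.632 → 149368.
At 60 labels/s: frame 149368 → 00:41:29:28.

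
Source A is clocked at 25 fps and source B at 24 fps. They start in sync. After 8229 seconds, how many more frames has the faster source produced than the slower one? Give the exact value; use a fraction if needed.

8229 frames

A emits 25 × 8229 = 205725 frames; B emits 24 × 8229 = 197496.
Difference = 8229 frames; B is behind A.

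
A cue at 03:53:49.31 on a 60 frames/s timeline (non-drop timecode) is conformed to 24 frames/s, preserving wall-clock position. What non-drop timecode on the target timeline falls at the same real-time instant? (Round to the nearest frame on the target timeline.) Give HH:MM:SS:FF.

Source frame index: (3×3600 + 53×60 + 49) × 60 + 31 = 841771.
Real time: 841771 / (60) = 841771/60 s.
Target frame: (841771/60) × (24) = 1683542/5 ≈ 336708.400 → 336708.
At 24 labels/s: frame 336708 → 03:53:49:12.

03:53:49:12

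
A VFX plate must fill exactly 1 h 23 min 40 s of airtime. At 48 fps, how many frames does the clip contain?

1 h 23 min 40 s = 5020 s.
Frames = 5020 × 48 = 240960.

240960 frames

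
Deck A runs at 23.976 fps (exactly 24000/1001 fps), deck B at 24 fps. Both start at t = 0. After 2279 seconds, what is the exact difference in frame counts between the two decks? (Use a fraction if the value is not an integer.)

A emits 24000/1001 × 2279 = 54696000/1001 frames; B emits 24 × 2279 = 54696.
Difference = 54696/1001 frames (≈ 54.6414); B is ahead of A.

54696/1001 frames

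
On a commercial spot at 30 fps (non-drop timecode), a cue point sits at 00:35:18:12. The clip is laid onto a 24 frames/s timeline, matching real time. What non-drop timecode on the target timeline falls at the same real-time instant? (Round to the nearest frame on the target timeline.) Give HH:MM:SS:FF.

00:35:18:10

Source frame index: (0×3600 + 35×60 + 18) × 30 + 12 = 63552.
Real time: 63552 / (30) = 10592/5 s.
Target frame: (10592/5) × (24) = 254208/5 ≈ 50841.600 → 50842.
At 24 labels/s: frame 50842 → 00:35:18:10.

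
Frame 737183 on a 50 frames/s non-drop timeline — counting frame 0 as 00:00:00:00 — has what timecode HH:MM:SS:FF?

04:05:43:33

737183 ÷ 50 = 14743 full seconds, remainder 33 frames.
14743 s = 4 h 5 min 43 s.
Timecode: 04:05:43:33.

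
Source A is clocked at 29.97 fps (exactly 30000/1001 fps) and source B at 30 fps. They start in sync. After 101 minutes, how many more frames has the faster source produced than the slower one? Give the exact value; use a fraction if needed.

101 min = 6060 s.
A emits 30000/1001 × 6060 = 181800000/1001 frames; B emits 30 × 6060 = 181800.
Difference = 181800/1001 frames (≈ 181.6184); B is ahead of A.

181800/1001 frames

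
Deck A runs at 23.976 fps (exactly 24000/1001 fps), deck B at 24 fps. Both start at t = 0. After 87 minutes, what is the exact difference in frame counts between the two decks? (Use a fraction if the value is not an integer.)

125280/1001 frames

87 min = 5220 s.
A emits 24000/1001 × 5220 = 125280000/1001 frames; B emits 24 × 5220 = 125280.
Difference = 125280/1001 frames (≈ 125.1548); B is ahead of A.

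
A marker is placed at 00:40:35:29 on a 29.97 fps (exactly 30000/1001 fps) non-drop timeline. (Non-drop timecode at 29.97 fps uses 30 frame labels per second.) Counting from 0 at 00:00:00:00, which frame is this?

Total seconds to the label: (0 × 3600 + 40 × 60 + 35) = 2435.
Frame index = 2435 × 30 + 29 = 73079.

73079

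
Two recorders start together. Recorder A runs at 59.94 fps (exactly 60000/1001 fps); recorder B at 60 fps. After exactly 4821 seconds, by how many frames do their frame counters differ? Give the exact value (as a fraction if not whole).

A emits 60000/1001 × 4821 = 289260000/1001 frames; B emits 60 × 4821 = 289260.
Difference = 289260/1001 frames (≈ 288.9710); B is ahead of A.

289260/1001 frames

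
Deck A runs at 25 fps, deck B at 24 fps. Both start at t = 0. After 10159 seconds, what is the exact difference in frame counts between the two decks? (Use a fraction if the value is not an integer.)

10159 frames

A emits 25 × 10159 = 253975 frames; B emits 24 × 10159 = 243816.
Difference = 10159 frames; B is behind A.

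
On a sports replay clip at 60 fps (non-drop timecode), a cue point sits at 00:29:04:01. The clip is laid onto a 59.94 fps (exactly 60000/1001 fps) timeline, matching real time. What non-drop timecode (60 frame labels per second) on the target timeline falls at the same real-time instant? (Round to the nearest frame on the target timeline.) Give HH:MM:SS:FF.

00:29:02:16

Source frame index: (0×3600 + 29×60 + 4) × 60 + 1 = 104641.
Real time: 104641 / (60) = 104641/60 s.
Target frame: (104641/60) × (60000/1001) = 104641000/1001 ≈ 104536.464 → 104536.
At 60 labels/s: frame 104536 → 00:29:02:16.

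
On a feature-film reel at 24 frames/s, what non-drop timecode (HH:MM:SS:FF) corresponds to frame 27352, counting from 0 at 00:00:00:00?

27352 ÷ 24 = 1139 full seconds, remainder 16 frames.
1139 s = 0 h 18 min 59 s.
Timecode: 00:18:59:16.

00:18:59:16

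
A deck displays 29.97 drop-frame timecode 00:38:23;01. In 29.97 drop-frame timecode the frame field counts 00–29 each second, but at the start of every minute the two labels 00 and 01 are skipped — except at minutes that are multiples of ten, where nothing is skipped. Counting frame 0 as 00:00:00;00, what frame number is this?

69021

As if non-drop at 30 labels/s: (0 × 3600 + 38 × 60 + 23) × 30 + 1 = 69091.
Minute boundaries passed: 38; those not divisible by 10: 38 − 3 = 35; dropped labels = 2 × 35 = 70.
Actual frame index = 69091 − 70 = 69021.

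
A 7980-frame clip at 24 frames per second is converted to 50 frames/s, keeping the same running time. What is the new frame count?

Target frames = source frames × (target rate / source rate) = 7980 × (50)/(24) = 7980 × 25/12 = 16625.

16625 frames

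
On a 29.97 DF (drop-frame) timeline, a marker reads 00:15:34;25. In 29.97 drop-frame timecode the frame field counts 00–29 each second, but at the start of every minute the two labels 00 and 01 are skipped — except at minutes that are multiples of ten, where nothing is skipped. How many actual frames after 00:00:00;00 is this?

Complete 10-minute blocks: 1, each 17982 frames → 17982.
Remaining 5 whole minutes in the current block: 1800 + 4 × 1798 = 8992 frames.
Within the current minute: 34 × 30 + 25 − 2 = 1043 (labels ;00/;01 skipped at this minute). Total = 17982 + 8992 + 1043 = 28017.

28017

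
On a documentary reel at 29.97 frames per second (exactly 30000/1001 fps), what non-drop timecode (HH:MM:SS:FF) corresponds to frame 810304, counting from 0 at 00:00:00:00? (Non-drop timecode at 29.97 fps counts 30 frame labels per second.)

07:30:10:04

810304 ÷ 30 = 27010 full seconds, remainder 4 frames.
27010 s = 7 h 30 min 10 s.
Timecode: 07:30:10:04.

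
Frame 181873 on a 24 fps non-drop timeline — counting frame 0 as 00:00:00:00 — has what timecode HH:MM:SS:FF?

02:06:18:01

181873 ÷ 24 = 7578 full seconds, remainder 1 frame.
7578 s = 2 h 6 min 18 s.
Timecode: 02:06:18:01.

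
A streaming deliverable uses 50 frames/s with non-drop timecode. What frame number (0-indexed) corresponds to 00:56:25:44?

169294

Total seconds to the label: (0 × 3600 + 56 × 60 + 25) = 3385.
Frame index = 3385 × 50 + 44 = 169294.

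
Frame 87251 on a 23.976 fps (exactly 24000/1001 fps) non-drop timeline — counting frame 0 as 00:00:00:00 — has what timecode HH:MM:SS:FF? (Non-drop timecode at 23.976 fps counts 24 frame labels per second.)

01:00:35:11

87251 ÷ 24 = 3635 full seconds, remainder 11 frames.
3635 s = 1 h 0 min 35 s.
Timecode: 01:00:35:11.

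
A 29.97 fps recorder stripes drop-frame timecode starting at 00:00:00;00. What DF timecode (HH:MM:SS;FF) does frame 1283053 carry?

11:53:31;07

Ten DF minutes hold 17982 frames, so frame 1283053 lies in block 71 (frames 1276722–1294703) with 6331 frames into that block.
The block's first minute is 1800 frames and the rest 1798 each; 6331 frames reaches minute 3, so 71 × 18 + 3 × 2 = 1284 labels have been skipped so far.
Adding those back, label number 1283053 + 1284 = 1284337 at 30 labels/s is 42811 s + 7 f = 11 h 53 min 31 s frame 7, i.e. 11:53:31;07.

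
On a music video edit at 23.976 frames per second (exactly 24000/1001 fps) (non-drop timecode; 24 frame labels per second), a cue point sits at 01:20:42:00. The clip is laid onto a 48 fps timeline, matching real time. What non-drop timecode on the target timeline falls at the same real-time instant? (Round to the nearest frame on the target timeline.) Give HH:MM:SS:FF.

01:20:46:40

Source frame index: (1×3600 + 20×60 + 42) × 24 + 0 = 116208.
Real time: 116208 / (24000/1001) = 2423421/500 s.
Target frame: (2423421/500) × (48) = 29081052/125 ≈ 232648.416 → 232648.
At 48 labels/s: frame 232648 → 01:20:46:40.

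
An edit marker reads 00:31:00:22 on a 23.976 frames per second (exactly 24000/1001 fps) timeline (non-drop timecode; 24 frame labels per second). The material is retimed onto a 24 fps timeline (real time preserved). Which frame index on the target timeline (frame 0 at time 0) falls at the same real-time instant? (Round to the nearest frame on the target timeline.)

Source frame index: (0×3600 + 31×60 + 0) × 24 + 22 = 44662.
Real time: 44662 / (24000/1001) = 22353331/12000 s.
Target frame: (22353331/12000) × (24) = 22353331/500 ≈ 44706.662 → 44707.

frame 44707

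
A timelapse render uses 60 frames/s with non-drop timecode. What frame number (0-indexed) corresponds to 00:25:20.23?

Total seconds to the label: (0 × 3600 + 25 × 60 + 20) = 1520.
Frame index = 1520 × 60 + 23 = 91223.

frame 91223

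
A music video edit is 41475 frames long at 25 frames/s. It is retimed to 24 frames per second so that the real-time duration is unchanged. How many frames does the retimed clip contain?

39816 frames

Target frames = source frames × (target rate / source rate) = 41475 × (24)/(25) = 41475 × 24/25 = 39816.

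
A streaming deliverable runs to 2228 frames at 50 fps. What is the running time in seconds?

Running time = 2228 / (50) = 44.56 s.

44.56 seconds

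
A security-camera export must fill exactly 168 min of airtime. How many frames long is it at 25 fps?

252000 frames

168 min = 10080 s.
Frames = 10080 × 25 = 252000.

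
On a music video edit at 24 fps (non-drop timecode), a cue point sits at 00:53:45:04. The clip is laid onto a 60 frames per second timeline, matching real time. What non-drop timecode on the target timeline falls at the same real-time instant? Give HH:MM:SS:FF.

Source frame index: (0×3600 + 53×60 + 45) × 24 + 4 = 77404.
Real time: 77404 / (24) = 19351/6 s.
Target frame: (19351/6) × (60) = 193510.
At 60 labels/s: frame 193510 → 00:53:45:10.

00:53:45:10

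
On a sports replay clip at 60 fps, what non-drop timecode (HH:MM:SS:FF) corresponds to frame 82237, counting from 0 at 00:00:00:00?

00:22:50:37

82237 ÷ 60 = 1370 full seconds, remainder 37 frames.
1370 s = 0 h 22 min 50 s.
Timecode: 00:22:50:37.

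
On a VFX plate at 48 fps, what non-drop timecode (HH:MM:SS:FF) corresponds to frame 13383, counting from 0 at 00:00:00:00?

13383 ÷ 48 = 278 full seconds, remainder 39 frames.
278 s = 0 h 4 min 38 s.
Timecode: 00:04:38:39.

00:04:38:39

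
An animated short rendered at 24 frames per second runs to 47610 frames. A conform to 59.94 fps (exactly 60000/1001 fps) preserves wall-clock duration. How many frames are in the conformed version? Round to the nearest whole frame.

Frames at target rate = 47610 × (60000/1001) / (24) = 119025000/1001 ≈ 118906.094.
Nearest whole frame: 118906.

118906 frames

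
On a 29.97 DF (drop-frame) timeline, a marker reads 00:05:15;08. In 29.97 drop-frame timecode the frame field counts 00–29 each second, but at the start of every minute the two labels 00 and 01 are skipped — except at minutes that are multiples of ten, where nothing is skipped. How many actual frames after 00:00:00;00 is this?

9448

As if non-drop at 30 labels/s: (0 × 3600 + 5 × 60 + 15) × 30 + 8 = 9458.
Minute boundaries passed: 5; those not divisible by 10: 5 − 0 = 5; dropped labels = 2 × 5 = 10.
Actual frame index = 9458 − 10 = 9448.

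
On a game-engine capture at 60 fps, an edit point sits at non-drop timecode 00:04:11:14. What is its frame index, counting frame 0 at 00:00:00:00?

frame 15074

Total seconds to the label: (0 × 3600 + 4 × 60 + 11) = 251.
Frame index = 251 × 60 + 14 = 15074.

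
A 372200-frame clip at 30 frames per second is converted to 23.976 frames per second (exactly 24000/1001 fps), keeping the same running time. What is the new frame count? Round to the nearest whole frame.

297463 frames

Frames at target rate = 372200 × (24000/1001) / (30) = 297760000/1001 ≈ 297462.537.
Nearest whole frame: 297463.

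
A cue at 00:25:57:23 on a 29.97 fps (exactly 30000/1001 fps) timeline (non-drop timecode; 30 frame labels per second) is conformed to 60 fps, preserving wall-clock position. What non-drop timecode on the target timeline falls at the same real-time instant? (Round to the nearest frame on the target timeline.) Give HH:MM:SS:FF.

Source frame index: (0×3600 + 25×60 + 57) × 30 + 23 = 46733.
Real time: 46733 / (30000/1001) = 46779733/30000 s.
Target frame: (46779733/30000) × (60) = 46779733/500 ≈ 93559.466 → 93559.
At 60 labels/s: frame 93559 → 00:25:59:19.

00:25:59:19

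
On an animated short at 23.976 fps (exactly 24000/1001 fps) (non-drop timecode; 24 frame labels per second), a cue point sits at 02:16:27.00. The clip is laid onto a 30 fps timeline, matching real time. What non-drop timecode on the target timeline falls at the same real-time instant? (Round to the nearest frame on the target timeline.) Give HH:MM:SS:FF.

02:16:35:06

Source frame index: (2×3600 + 16×60 + 27) × 24 + 0 = 196488.
Real time: 196488 / (24000/1001) = 8195187/1000 s.
Target frame: (8195187/1000) × (30) = 24585561/100 ≈ 245855.610 → 245856.
At 30 labels/s: frame 245856 → 02:16:35:06.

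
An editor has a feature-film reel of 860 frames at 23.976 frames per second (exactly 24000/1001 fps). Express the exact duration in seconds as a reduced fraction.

Running time = 860 ÷ (24000/1001) = 860 × 1001/24000 = 43043/1200 s.

43043/1200 seconds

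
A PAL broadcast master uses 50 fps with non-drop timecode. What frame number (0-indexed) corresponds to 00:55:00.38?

Total seconds to the label: (0 × 3600 + 55 × 60 + 0) = 3300.
Frame index = 3300 × 50 + 38 = 165038.

165038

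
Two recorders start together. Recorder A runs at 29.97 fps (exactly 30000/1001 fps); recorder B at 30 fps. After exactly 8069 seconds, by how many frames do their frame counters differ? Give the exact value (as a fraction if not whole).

A emits 30000/1001 × 8069 = 242070000/1001 frames; B emits 30 × 8069 = 242070.
Difference = 242070/1001 frames (≈ 241.8282); B is ahead of A.

242070/1001 frames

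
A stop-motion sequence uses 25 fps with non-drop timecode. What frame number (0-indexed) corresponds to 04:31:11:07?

Total seconds to the label: (4 × 3600 + 31 × 60 + 11) = 16271.
Frame index = 16271 × 25 + 7 = 406782.

406782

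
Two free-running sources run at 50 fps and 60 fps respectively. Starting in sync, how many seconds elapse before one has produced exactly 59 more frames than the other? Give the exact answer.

5.9 seconds

The gap grows by |60 − 50| = 10 frames per second.
Time for a 59-frame gap: 59 ÷ (10) = 5.9 s.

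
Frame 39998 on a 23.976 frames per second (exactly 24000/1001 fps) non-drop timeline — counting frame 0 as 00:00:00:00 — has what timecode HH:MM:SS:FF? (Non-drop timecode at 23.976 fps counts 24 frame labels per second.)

00:27:46:14

39998 ÷ 24 = 1666 full seconds, remainder 14 frames.
1666 s = 0 h 27 min 46 s.
Timecode: 00:27:46:14.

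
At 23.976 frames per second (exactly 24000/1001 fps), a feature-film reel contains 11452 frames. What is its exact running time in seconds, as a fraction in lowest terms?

2865863/6000 seconds

Running time = 11452 ÷ (24000/1001) = 11452 × 1001/24000 = 2865863/6000 s.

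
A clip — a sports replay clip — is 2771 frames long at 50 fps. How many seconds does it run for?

55.42 seconds

Running time = 2771 / (50) = 55.42 s.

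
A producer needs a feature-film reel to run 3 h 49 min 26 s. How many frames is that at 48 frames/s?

3 h 49 min 26 s = 13766 s.
Frames = 13766 × 48 = 660768.

660768 frames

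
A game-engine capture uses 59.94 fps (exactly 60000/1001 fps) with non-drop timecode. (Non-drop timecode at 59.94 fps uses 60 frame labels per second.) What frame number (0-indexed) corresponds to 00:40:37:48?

Total seconds to the label: (0 × 3600 + 40 × 60 + 37) = 2437.
Frame index = 2437 × 60 + 48 = 146268.

146268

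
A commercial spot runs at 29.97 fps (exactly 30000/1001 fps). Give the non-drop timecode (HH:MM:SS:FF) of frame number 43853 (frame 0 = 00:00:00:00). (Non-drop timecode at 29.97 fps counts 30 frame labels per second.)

00:24:21:23

43853 ÷ 30 = 1461 full seconds, remainder 23 frames.
1461 s = 0 h 24 min 21 s.
Timecode: 00:24:21:23.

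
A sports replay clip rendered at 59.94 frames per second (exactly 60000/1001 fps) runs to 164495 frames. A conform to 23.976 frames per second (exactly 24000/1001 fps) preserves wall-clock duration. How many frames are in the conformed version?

65798 frames

Target frames = source frames × (target rate / source rate) = 164495 × (24000/1001)/(60000/1001) = 164495 × 2/5 = 65798.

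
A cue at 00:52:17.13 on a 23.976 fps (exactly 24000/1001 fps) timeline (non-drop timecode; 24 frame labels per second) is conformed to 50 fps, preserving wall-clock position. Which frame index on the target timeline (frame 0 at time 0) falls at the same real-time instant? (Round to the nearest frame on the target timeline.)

frame 157034

Source frame index: (0×3600 + 52×60 + 17) × 24 + 13 = 75301.
Real time: 75301 / (24000/1001) = 75376301/24000 s.
Target frame: (75376301/24000) × (50) = 75376301/480 ≈ 157033.960 → 157034.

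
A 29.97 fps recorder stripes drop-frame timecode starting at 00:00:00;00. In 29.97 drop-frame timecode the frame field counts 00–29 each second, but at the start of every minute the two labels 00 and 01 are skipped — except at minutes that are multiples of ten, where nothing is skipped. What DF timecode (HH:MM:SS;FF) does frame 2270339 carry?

Each 10-minute DF block holds 10 × 60 × 30 − 9 × 2 = 17982 frames. 2270339 ÷ 17982 → 126 full blocks, remainder 4607.
Within the partial block the first minute is 1800 frames and each further minute 1798, so 2 further minute boundaries passed. Total skipped labels = 18 × 126 + 2 × 2 = 2272.
Non-drop label index = 2270339 + 2272 = 2272611; at 30 labels/s that is 21:02:33:21, i.e. DF 21:02:33;21.

21:02:33;21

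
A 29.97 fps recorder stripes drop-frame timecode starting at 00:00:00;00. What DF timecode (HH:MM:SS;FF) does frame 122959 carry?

Each 10-minute DF block holds 10 × 60 × 30 − 9 × 2 = 17982 frames. 122959 ÷ 17982 → 6 full blocks, remainder 15067.
Within the partial block the first minute is 1800 frames and each further minute 1798, so 8 further minute boundaries passed. Total skipped labels = 18 × 6 + 2 × 8 = 124.
Non-drop label index = 122959 + 124 = 123083; at 30 labels/s that is 01:08:22:23, i.e. DF 01:08:22;23.

01:08:22;23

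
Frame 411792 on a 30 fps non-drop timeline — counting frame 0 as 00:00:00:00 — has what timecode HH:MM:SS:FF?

03:48:46:12

411792 ÷ 30 = 13726 full seconds, remainder 12 frames.
13726 s = 3 h 48 min 46 s.
Timecode: 03:48:46:12.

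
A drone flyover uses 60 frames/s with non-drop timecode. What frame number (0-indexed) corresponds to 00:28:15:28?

Total seconds to the label: (0 × 3600 + 28 × 60 + 15) = 1695.
Frame index = 1695 × 60 + 28 = 101728.

101728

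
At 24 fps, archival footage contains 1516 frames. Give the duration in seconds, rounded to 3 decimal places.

63.167 seconds

Running time = 1516 × 1/24 = 379/6 s ≈ 63.167 s.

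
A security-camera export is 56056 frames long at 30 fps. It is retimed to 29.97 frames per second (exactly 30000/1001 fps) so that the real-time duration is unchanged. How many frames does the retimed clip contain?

56000 frames

Target frames = source frames × (target rate / source rate) = 56056 × (30000/1001)/(30) = 56056 × 1000/1001 = 56000.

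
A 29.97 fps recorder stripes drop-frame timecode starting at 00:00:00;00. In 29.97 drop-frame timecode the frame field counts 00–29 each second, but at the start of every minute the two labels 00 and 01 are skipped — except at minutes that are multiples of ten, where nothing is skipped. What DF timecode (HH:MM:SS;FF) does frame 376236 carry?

Ten DF minutes hold 17982 frames, so frame 376236 lies in block 20 (frames 359640–377621) with 16596 frames into that block.
The block's first minute is 1800 frames and the rest 1798 each; 16596 frames reaches minute 9, so 20 × 18 + 9 × 2 = 378 labels have been skipped so far.
Adding those back, label number 376236 + 378 = 376614 at 30 labels/s is 12553 s + 24 f = 3 h 29 min 13 s frame 24, i.e. 03:29:13;24.

03:29:13;24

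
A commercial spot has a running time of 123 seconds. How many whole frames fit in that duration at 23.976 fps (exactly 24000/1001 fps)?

2949 frames

Frames = 123 × 24000/1001 = 2952000/1001 ≈ 2949.0509.
Complete frames: 2949.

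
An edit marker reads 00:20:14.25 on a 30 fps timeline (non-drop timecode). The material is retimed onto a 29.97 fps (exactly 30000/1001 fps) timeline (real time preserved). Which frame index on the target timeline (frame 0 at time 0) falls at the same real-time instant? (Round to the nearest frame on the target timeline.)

frame 36409

Source frame index: (0×3600 + 20×60 + 14) × 30 + 25 = 36445.
Real time: 36445 / (30) = 7289/6 s.
Target frame: (7289/6) × (30000/1001) = 36445000/1001 ≈ 36408.591 → 36409.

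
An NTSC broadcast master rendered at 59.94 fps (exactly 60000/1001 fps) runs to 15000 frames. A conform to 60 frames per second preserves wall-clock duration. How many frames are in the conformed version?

Target frames = source frames × (target rate / source rate) = 15000 × (60)/(60000/1001) = 15000 × 1001/1000 = 15015.

15015 frames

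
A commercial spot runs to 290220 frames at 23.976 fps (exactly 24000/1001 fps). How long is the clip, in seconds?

12104.5925 seconds

Running time = 290220 / (24000/1001) = 12104.5925 s.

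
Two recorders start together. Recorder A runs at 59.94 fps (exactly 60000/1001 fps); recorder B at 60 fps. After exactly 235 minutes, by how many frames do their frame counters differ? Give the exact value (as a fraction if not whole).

846000/1001 frames

235 min = 14100 s.
A emits 60000/1001 × 14100 = 846000000/1001 frames; B emits 60 × 14100 = 846000.
Difference = 846000/1001 frames (≈ 845.1548); B is ahead of A.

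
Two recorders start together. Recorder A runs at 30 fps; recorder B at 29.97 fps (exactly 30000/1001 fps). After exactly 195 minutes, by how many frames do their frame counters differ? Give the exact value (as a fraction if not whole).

27000/77 frames

195 min = 11700 s.
A emits 30 × 11700 = 351000 frames; B emits 30000/1001 × 11700 = 27000000/77.
Difference = 27000/77 frames (≈ 350.6494); B is behind A.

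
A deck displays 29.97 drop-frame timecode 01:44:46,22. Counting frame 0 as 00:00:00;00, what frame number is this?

As if non-drop at 30 labels/s: (1 × 3600 + 44 × 60 + 46) × 30 + 22 = 188602.
Minute boundaries passed: 104; those not divisible by 10: 104 − 10 = 94; dropped labels = 2 × 94 = 188.
Actual frame index = 188602 − 188 = 188414.

188414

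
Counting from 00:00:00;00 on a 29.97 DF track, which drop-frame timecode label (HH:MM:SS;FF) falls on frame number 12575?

00:06:59;17

Each 10-minute DF block holds 10 × 60 × 30 − 9 × 2 = 17982 frames. 12575 ÷ 17982 → 0 full blocks, remainder 12575.
Within the partial block the first minute is 1800 frames and each further minute 1798, so 6 further minute boundaries passed. Total skipped labels = 18 × 0 + 2 × 6 = 12.
Non-drop label index = 12575 + 12 = 12587; at 30 labels/s that is 00:06:59:17, i.e. DF 00:06:59;17.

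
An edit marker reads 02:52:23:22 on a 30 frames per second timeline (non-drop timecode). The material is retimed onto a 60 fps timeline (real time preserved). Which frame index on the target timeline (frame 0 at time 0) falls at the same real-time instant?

frame 620624

Source frame index: (2×3600 + 52×60 + 23) × 30 + 22 = 310312.
Real time: 310312 / (30) = 155156/15 s.
Target frame: (155156/15) × (60) = 620624.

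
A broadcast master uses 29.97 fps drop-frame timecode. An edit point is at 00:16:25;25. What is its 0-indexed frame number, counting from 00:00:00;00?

29545

Complete 10-minute blocks: 1, each 17982 frames → 17982.
Remaining 6 whole minutes in the current block: 1800 + 5 × 1798 = 10790 frames.
Within the current minute: 25 × 30 + 25 − 2 = 773 (labels ;00/;01 skipped at this minute). Total = 17982 + 10790 + 773 = 29545.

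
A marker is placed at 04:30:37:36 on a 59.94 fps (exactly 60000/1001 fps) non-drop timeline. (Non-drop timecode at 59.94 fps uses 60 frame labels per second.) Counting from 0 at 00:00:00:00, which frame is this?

Total seconds to the label: (4 × 3600 + 30 × 60 + 37) = 16237.
Frame index = 16237 × 60 + 36 = 974256.

frame 974256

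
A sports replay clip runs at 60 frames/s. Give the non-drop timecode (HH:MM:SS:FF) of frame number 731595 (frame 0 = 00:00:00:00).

03:23:13:15

731595 ÷ 60 = 12193 full seconds, remainder 15 frames.
12193 s = 3 h 23 min 13 s.
Timecode: 03:23:13:15.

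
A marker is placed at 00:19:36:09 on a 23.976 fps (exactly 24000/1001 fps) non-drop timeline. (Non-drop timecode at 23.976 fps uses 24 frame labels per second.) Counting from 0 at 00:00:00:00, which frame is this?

Total seconds to the label: (0 × 3600 + 19 × 60 + 36) = 1176.
Frame index = 1176 × 24 + 9 = 28233.

frame 28233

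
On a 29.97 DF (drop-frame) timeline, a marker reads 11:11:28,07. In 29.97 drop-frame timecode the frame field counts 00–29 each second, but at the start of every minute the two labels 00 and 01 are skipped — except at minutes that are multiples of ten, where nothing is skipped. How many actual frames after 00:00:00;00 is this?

Complete 10-minute blocks: 67, each 17982 frames → 1204794.
Remaining 1 whole minute in the current block: 1800 + 0 × 1798 = 1800 frames.
Within the current minute: 28 × 30 + 7 − 2 = 845 (labels ;00/;01 skipped at this minute). Total = 1204794 + 1800 + 845 = 1207439.

1207439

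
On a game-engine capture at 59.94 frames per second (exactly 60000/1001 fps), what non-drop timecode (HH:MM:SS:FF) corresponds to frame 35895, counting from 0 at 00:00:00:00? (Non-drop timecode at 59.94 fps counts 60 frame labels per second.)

35895 ÷ 60 = 598 full seconds, remainder 15 frames.
598 s = 0 h 9 min 58 s.
Timecode: 00:09:58:15.

00:09:58:15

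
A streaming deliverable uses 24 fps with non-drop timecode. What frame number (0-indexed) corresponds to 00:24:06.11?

Total seconds to the label: (0 × 3600 + 24 × 60 + 6) = 1446.
Frame index = 1446 × 24 + 11 = 34715.

34715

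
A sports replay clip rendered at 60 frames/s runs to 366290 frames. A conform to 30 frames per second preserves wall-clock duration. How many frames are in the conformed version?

183145 frames

Target frames = source frames × (target rate / source rate) = 366290 × (30)/(60) = 366290 × 1/2 = 183145.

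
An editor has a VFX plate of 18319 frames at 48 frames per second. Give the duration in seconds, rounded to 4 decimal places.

381.6458 seconds

Running time = 18319 × 1/48 = 18319/48 s ≈ 381.6458 s.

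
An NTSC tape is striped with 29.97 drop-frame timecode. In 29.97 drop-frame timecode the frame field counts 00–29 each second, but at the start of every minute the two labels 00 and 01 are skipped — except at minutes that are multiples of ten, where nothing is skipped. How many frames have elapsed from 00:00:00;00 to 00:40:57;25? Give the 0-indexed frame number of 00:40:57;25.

Complete 10-minute blocks: 4, each 17982 frames → 71928.
Remaining 0 whole minutes in the current block: 0 frames.
Within the current minute: 57 × 30 + 25 = 1735. Total = 71928 + 0 + 1735 = 73663.

73663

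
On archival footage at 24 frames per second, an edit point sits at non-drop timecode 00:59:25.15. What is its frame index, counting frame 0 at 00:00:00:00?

frame 85575

Total seconds to the label: (0 × 3600 + 59 × 60 + 25) = 3565.
Frame index = 3565 × 24 + 15 = 85575.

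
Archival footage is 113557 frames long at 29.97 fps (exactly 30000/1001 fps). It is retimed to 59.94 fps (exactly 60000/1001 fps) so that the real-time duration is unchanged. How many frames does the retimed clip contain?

227114 frames

Target frames = source frames × (target rate / source rate) = 113557 × (60000/1001)/(30000/1001) = 113557 × 2 = 227114.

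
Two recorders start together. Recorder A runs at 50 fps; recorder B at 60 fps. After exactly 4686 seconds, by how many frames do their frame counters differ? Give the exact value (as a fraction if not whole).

46860 frames

A emits 50 × 4686 = 234300 frames; B emits 60 × 4686 = 281160.
Difference = 46860 frames; B is ahead of A.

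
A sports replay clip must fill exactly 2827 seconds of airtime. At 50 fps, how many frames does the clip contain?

Frames = 2827 × 50 = 141350.

141350 frames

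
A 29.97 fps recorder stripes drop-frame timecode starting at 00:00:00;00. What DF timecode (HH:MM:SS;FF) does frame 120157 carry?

01:06:49;07

Each 10-minute DF block holds 10 × 60 × 30 − 9 × 2 = 17982 frames. 120157 ÷ 17982 → 6 full blocks, remainder 12265.
Within the partial block the first minute is 1800 frames and each further minute 1798, so 6 further minute boundaries passed. Total skipped labels = 18 × 6 + 2 × 6 = 120.
Non-drop label index = 120157 + 120 = 120277; at 30 labels/s that is 01:06:49:07, i.e. DF 01:06:49;07.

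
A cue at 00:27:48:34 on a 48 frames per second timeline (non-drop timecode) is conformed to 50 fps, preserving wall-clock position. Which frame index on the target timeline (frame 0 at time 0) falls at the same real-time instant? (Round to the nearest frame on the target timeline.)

frame 83435

Source frame index: (0×3600 + 27×60 + 48) × 48 + 34 = 80098.
Real time: 80098 / (48) = 40049/24 s.
Target frame: (40049/24) × (50) = 1001225/12 ≈ 83435.417 → 83435.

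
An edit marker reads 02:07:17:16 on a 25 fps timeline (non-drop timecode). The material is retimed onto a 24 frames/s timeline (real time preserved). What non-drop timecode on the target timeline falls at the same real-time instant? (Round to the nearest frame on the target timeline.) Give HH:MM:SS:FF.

02:07:17:15

Source frame index: (2×3600 + 7×60 + 17) × 25 + 16 = 190941.
Real time: 190941 / (25) = 190941/25 s.
Target frame: (190941/25) × (24) = 4582584/25 ≈ 183303.360 → 183303.
At 24 labels/s: frame 183303 → 02:07:17:15.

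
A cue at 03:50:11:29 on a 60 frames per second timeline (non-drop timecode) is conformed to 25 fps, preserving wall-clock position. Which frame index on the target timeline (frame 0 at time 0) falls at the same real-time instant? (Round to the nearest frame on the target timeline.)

frame 345287

Source frame index: (3×3600 + 50×60 + 11) × 60 + 29 = 828689.
Real time: 828689 / (60) = 828689/60 s.
Target frame: (828689/60) × (25) = 4143445/12 ≈ 345287.083 → 345287.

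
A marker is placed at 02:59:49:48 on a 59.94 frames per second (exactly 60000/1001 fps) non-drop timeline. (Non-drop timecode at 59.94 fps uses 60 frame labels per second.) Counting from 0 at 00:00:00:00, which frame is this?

Total seconds to the label: (2 × 3600 + 59 × 60 + 49) = 10789.
Frame index = 10789 × 60 + 48 = 647388.

647388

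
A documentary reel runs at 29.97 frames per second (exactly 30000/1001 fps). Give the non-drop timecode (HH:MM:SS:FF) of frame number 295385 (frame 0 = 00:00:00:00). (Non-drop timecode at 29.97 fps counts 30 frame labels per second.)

02:44:06:05

295385 ÷ 30 = 9846 full seconds, remainder 5 frames.
9846 s = 2 h 44 min 6 s.
Timecode: 02:44:06:05.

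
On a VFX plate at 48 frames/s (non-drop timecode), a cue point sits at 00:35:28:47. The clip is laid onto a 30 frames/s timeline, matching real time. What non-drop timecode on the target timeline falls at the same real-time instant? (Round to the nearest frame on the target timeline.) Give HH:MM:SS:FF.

Source frame index: (0×3600 + 35×60 + 28) × 48 + 47 = 102191.
Real time: 102191 / (48) = 102191/48 s.
Target frame: (102191/48) × (30) = 510955/8 ≈ 63869.375 → 63869.
At 30 labels/s: frame 63869 → 00:35:28:29.

00:35:28:29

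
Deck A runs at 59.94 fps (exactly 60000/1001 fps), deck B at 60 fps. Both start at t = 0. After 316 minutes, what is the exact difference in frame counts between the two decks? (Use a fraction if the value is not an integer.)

316 min = 18960 s.
A emits 60000/1001 × 18960 = 1137600000/1001 frames; B emits 60 × 18960 = 1137600.
Difference = 1137600/1001 frames (≈ 1136.4635); B is ahead of A.

1137600/1001 frames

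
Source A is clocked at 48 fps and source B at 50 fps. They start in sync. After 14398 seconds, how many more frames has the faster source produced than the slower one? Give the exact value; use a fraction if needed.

28796 frames

A emits 48 × 14398 = 691104 frames; B emits 50 × 14398 = 719900.
Difference = 28796 frames; B is ahead of A.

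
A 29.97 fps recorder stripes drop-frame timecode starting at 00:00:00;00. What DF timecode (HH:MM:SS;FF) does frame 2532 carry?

00:01:24;14

Ten DF minutes hold 17982 frames, so frame 2532 lies in block 0 (frames 0–17981) with 2532 frames into that block.
The block's first minute is 1800 frames and the rest 1798 each; 2532 frames reaches minute 1, so 0 × 18 + 1 × 2 = 2 labels have been skipped so far.
Adding those back, label number 2532 + 2 = 2534 at 30 labels/s is 84 s + 14 f = 0 h 1 min 24 s frame 14, i.e. 00:01:24;14.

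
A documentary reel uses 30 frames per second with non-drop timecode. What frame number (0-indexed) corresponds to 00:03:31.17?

Total seconds to the label: (0 × 3600 + 3 × 60 + 31) = 211.
Frame index = 211 × 30 + 17 = 6347.

frame 6347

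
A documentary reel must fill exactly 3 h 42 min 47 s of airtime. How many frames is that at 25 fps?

334175 frames

3 h 42 min 47 s = 13367 s.
Frames = 13367 × 25 = 334175.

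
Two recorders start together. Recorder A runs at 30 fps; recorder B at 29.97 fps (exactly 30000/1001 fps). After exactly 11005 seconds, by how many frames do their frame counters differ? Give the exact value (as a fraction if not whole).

330150/1001 frames

A emits 30 × 11005 = 330150 frames; B emits 30000/1001 × 11005 = 330150000/1001.
Difference = 330150/1001 frames (≈ 329.8202); B is behind A.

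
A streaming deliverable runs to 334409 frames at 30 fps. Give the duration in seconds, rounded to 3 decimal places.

Running time = 334409 × 1/30 = 334409/30 s ≈ 11146.967 s.

11146.967 seconds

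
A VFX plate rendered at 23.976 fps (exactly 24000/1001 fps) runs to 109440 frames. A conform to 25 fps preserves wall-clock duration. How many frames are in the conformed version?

Target frames = source frames × (target rate / source rate) = 109440 × (25)/(24000/1001) = 109440 × 1001/960 = 114114.

114114 frames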